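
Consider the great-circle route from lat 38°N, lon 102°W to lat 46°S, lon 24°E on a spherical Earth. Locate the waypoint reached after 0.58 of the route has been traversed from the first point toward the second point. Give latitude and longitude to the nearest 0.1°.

≈ lat 16.6°S, lon 38.0°W

Convert each endpoint to a unit vector on the sphere (x = cos φ cos λ, y = cos φ sin λ, z = sin φ).
The central angle between the endpoints is δ = arccos(p₁·p₂) ≈ 2.441 rad (139.9°).
Interpolate at f = 0.58 with slerp weights a = sin((1−f)δ)/sin δ ≈ 1.326, b = sin(fδ)/sin δ ≈ 1.533.
p = a·p₁ + b·p₂ ≈ (0.756, -0.589, -0.286); φ = arcsin(p_z) ≈ -16.63°, λ = atan2(p_y, p_x) ≈ -37.95°.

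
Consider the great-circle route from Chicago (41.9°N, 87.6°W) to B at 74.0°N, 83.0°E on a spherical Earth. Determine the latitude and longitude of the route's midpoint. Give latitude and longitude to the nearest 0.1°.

Convert each endpoint to a unit vector on the sphere (x = cos φ cos λ, y = cos φ sin λ, z = sin φ).
The central angle between the endpoints is δ = arccos(p₁·p₂) ≈ 1.116 rad (63.9°).
Interpolate at f = 1/2 with slerp weights a = sin((1−f)δ)/sin δ ≈ 0.589, b = sin(fδ)/sin δ ≈ 0.589.
p = a·p₁ + b·p₂ ≈ (0.038, -0.277, 0.960); φ = arcsin(p_z) ≈ 73.76°, λ = atan2(p_y, p_x) ≈ -82.16°.

≈ 73.8°N, 82.2°W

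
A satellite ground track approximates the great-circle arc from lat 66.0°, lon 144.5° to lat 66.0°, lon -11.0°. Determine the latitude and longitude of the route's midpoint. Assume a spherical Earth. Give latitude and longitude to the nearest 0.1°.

≈ lat 84.6°, lon 66.8°

Write both endpoints as unit vectors p₁, p₂ with components (cos φ cos λ, cos φ sin λ, sin φ).
The central angle between the endpoints is δ = arccos(p₁·p₂) ≈ 0.818 rad (46.8°).
Interpolate at f = 1/2 with slerp weights a = sin((1−f)δ)/sin δ ≈ 0.545, b = sin(fδ)/sin δ ≈ 0.545.
p = a·p₁ + b·p₂ ≈ (0.037, 0.086, 0.996); φ = arcsin(p_z) ≈ 84.60°, λ = atan2(p_y, p_x) ≈ 66.75°.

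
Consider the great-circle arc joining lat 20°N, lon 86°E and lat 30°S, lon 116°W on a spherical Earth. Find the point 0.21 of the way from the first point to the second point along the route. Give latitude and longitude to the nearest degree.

Convert each endpoint to a unit vector on the sphere (x = cos φ cos λ, y = cos φ sin λ, z = sin φ).
The central angle between the endpoints is δ = arccos(p₁·p₂) ≈ 2.753 rad (157.8°).
Interpolate at f = 0.21 with slerp weights a = sin((1−f)δ)/sin δ ≈ 2.173, b = sin(fδ)/sin δ ≈ 1.443.
p = a·p₁ + b·p₂ ≈ (-0.406, 0.914, 0.022); φ = arcsin(p_z) ≈ 1.24°, λ = atan2(p_y, p_x) ≈ 113.93°.

≈ lat 1°N, lon 114°E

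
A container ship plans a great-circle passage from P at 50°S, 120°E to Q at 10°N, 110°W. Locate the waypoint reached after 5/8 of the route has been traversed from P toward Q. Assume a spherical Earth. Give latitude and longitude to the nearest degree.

Write both endpoints as unit vectors p₁, p₂ with components (cos φ cos λ, cos φ sin λ, sin φ).
The central angle between the endpoints is δ = arccos(p₁·p₂) ≈ 2.141 rad (122.7°).
Interpolate at f = 5/8 with slerp weights a = sin((1−f)δ)/sin δ ≈ 0.855, b = sin(fδ)/sin δ ≈ 1.156.
p = a·p₁ + b·p₂ ≈ (-0.664, -0.594, -0.454); φ = arcsin(p_z) ≈ -27.00°, λ = atan2(p_y, p_x) ≈ -138.18°.

≈ 27°S, 138°W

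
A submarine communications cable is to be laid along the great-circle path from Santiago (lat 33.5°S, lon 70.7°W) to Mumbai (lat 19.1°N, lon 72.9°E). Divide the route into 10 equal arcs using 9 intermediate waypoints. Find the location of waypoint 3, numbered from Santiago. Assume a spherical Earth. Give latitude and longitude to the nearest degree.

Write both endpoints as unit vectors p₁, p₂ with components (cos φ cos λ, cos φ sin λ, sin φ).
The central angle between the endpoints is δ = arccos(p₁·p₂) ≈ 2.523 rad (144.6°).
Interpolate at f = 3/10 with slerp weights a = sin((1−f)δ)/sin δ ≈ 1.692, b = sin(fδ)/sin δ ≈ 1.185.
p = a·p₁ + b·p₂ ≈ (0.796, -0.262, -0.546); φ = arcsin(p_z) ≈ -33.12°, λ = atan2(p_y, p_x) ≈ -18.22°.

≈ lat 33°S, lon 18°W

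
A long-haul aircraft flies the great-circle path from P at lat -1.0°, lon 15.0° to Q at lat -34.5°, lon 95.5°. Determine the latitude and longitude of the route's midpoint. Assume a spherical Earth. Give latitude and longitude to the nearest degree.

The haversine formula gives a central angle δ ≈ 1.424 rad (81.6°) between the endpoints.
Interpolate at f = 1/2 with slerp weights a = sin((1−f)δ)/sin δ ≈ 0.661, b = sin(fδ)/sin δ ≈ 0.661.
p = a·p₁ + b·p₂ ≈ (0.586, 0.713, -0.386); φ = arcsin(p_z) ≈ -22.69°, λ = atan2(p_y, p_x) ≈ 50.59°.

≈ lat -23°, lon 51°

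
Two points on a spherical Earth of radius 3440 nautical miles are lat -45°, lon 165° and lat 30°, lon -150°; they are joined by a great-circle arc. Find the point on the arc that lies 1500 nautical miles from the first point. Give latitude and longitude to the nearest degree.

≈ lat -24°, lon -179°

Write both endpoints as unit vectors p₁, p₂ with components (cos φ cos λ, cos φ sin λ, sin φ).
The central angle between the endpoints is δ = arccos(p₁·p₂) ≈ 1.491 rad (85.4°). The total great-circle distance is δ·R ≈ 1.491 × 3440 ≈ 5130 nmi, so the target fraction is f = 1500/5130 ≈ 0.292.
Interpolate at f ≈ 0.292 with slerp weights a = sin((1−f)δ)/sin δ ≈ 0.873, b = sin(fδ)/sin δ ≈ 0.424.
p = a·p₁ + b·p₂ ≈ (-0.914, -0.024, -0.405); φ = arcsin(p_z) ≈ -23.91°, λ = atan2(p_y, p_x) ≈ -178.51°.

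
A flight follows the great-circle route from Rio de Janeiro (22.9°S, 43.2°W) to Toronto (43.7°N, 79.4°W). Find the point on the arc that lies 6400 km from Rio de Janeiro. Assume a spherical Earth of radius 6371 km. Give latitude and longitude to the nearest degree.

≈ (29°N, 69°W)

From cos δ = sin φ₁ sin φ₂ + cos φ₁ cos φ₂ cos Δλ, the central angle is δ ≈ 1.299 rad (74.4°). The total great-circle distance is δ·R ≈ 1.299 × 6371 ≈ 8275 km, so the target fraction is f = 6400/8275 ≈ 0.773.
Interpolate at f ≈ 0.773 with slerp weights a = sin((1−f)δ)/sin δ ≈ 0.301, b = sin(fδ)/sin δ ≈ 0.876.
p = a·p₁ + b·p₂ ≈ (0.319, -0.812, 0.488); φ = arcsin(p_z) ≈ 29.22°, λ = atan2(p_y, p_x) ≈ -68.58°.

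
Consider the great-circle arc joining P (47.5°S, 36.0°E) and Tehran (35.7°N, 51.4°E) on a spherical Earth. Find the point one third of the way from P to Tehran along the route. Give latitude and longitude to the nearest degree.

≈ (20°S, 42°E)

Convert each endpoint to a unit vector on the sphere (x = cos φ cos λ, y = cos φ sin λ, z = sin φ).
The central angle between the endpoints is δ = arccos(p₁·p₂) ≈ 1.472 rad (84.3°).
Interpolate at f = 1/3 with slerp weights a = sin((1−f)δ)/sin δ ≈ 0.835, b = sin(fδ)/sin δ ≈ 0.474.
p = a·p₁ + b·p₂ ≈ (0.696, 0.632, -0.340); φ = arcsin(p_z) ≈ -19.85°, λ = atan2(p_y, p_x) ≈ 42.23°.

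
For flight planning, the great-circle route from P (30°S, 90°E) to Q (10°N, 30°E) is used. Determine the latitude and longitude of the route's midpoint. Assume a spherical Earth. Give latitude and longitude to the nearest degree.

≈ (12°S, 58°E)

The haversine formula gives a central angle δ ≈ 1.224 rad (70.1°) between the endpoints.
Interpolate at f = 1/2 with slerp weights a = sin((1−f)δ)/sin δ ≈ 0.611, b = sin(fδ)/sin δ ≈ 0.611.
p = a·p₁ + b·p₂ ≈ (0.521, 0.830, -0.199); φ = arcsin(p_z) ≈ -11.50°, λ = atan2(p_y, p_x) ≈ 57.88°.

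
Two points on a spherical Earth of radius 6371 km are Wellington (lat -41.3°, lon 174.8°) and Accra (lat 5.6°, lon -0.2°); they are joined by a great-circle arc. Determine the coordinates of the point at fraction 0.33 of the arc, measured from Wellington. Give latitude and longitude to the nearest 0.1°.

From cos δ = sin φ₁ sin φ₂ + cos φ₁ cos φ₂ cos Δλ, the central angle is δ ≈ 2.514 rad (144.0°).
Interpolate at f = 0.33 with slerp weights a = sin((1−f)δ)/sin δ ≈ 1.691, b = sin(fδ)/sin δ ≈ 1.256.
p = a·p₁ + b·p₂ ≈ (-0.016, 0.111, -0.994); φ = arcsin(p_z) ≈ -83.57°, λ = atan2(p_y, p_x) ≈ 98.13°.

≈ lat -83.6°, lon 98.1°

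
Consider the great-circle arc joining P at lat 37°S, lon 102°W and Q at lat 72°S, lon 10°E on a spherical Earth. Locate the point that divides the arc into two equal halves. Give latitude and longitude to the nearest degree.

The haversine formula gives a central angle δ ≈ 1.070 rad (61.3°) between the endpoints.
Interpolate at f = 1/2 with slerp weights a = sin((1−f)δ)/sin δ ≈ 0.581, b = sin(fδ)/sin δ ≈ 0.581.
p = a·p₁ + b·p₂ ≈ (0.080, -0.423, -0.903); φ = arcsin(p_z) ≈ -64.50°, λ = atan2(p_y, p_x) ≈ -79.24°.

≈ lat 65°S, lon 79°W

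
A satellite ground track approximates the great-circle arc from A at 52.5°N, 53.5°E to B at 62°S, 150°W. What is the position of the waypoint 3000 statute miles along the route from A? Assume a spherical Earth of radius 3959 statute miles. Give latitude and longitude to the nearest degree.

Convert each endpoint to a unit vector on the sphere (x = cos φ cos λ, y = cos φ sin λ, z = sin φ).
The central angle between the endpoints is δ = arccos(p₁·p₂) ≈ 2.867 rad (164.3°). The total great-circle distance is δ·R ≈ 2.867 × 3959 ≈ 11351 mi, so the target fraction is f = 3000/11351 ≈ 0.264.
Interpolate at f ≈ 0.264 with slerp weights a = sin((1−f)δ)/sin δ ≈ 3.168, b = sin(fδ)/sin δ ≈ 2.536.
p = a·p₁ + b·p₂ ≈ (0.116, 0.955, 0.274); φ = arcsin(p_z) ≈ 15.89°, λ = atan2(p_y, p_x) ≈ 83.08°.

≈ 16°N, 83°E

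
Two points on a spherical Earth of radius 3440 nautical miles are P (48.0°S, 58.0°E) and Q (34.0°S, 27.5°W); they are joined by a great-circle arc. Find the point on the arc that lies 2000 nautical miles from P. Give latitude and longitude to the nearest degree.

≈ (49°S, 7°E)

The haversine formula gives a central angle δ ≈ 1.094 rad (62.7°) between the endpoints. The total great-circle distance is δ·R ≈ 1.094 × 3440 ≈ 3763 nmi, so the target fraction is f = 2000/3763 ≈ 0.532.
Interpolate at f ≈ 0.532 with slerp weights a = sin((1−f)δ)/sin δ ≈ 0.552, b = sin(fδ)/sin δ ≈ 0.618.
p = a·p₁ + b·p₂ ≈ (0.650, 0.077, -0.756); φ = arcsin(p_z) ≈ -49.10°, λ = atan2(p_y, p_x) ≈ 6.71°.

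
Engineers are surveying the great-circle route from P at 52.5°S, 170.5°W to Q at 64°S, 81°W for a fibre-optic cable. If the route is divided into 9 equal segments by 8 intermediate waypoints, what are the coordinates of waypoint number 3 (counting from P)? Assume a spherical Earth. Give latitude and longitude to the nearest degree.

Convert each endpoint to a unit vector on the sphere (x = cos φ cos λ, y = cos φ sin λ, z = sin φ).
The central angle between the endpoints is δ = arccos(p₁·p₂) ≈ 0.774 rad (44.3°).
Interpolate at f = 3/9 with slerp weights a = sin((1−f)δ)/sin δ ≈ 0.706, b = sin(fδ)/sin δ ≈ 0.365.
p = a·p₁ + b·p₂ ≈ (-0.399, -0.229, -0.888); φ = arcsin(p_z) ≈ -62.63°, λ = atan2(p_y, p_x) ≈ -150.14°.

≈ 63°S, 150°W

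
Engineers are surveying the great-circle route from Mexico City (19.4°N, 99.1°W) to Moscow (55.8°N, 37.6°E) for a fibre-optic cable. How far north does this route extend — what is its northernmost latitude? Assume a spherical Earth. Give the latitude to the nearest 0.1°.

≈ 68.5°N

The great circle lies in the plane with unit normal n̂ = (p₁ × p₂)/|p₁ × p₂|.
Here n̂_z ≈ +0.366; the vertex latitude is φ_max = arccos|n̂_z| ≈ 68.5°.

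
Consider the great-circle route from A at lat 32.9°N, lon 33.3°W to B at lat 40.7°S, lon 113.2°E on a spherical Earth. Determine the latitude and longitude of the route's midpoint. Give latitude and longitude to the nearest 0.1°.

≈ lat 13.1°S, lon 30.3°E

From cos δ = sin φ₁ sin φ₂ + cos φ₁ cos φ₂ cos Δλ, the central angle is δ ≈ 2.657 rad (152.3°).
Interpolate at f = 1/2 with slerp weights a = sin((1−f)δ)/sin δ ≈ 2.085, b = sin(fδ)/sin δ ≈ 2.085.
p = a·p₁ + b·p₂ ≈ (0.841, 0.492, -0.227); φ = arcsin(p_z) ≈ -13.13°, λ = atan2(p_y, p_x) ≈ 30.33°.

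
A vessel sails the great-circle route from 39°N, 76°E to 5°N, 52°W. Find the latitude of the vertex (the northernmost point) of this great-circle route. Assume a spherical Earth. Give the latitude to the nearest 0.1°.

The great circle lies in the plane with unit normal n̂ = (p₁ × p₂)/|p₁ × p₂|.
Here n̂_z ≈ -0.673; the vertex latitude is φ_max = arccos|n̂_z| ≈ 47.7°.
Check via Clairaut: cos φ_max = |cos φ₁| · sin C = cos(39.0°)·sin(60.0°) ≈ 0.673, again giving ≈ 47.7°.

≈ 47.7°N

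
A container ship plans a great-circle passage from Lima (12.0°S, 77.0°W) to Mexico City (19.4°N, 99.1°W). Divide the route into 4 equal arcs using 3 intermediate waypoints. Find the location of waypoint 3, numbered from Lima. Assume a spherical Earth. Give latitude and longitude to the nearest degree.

From cos δ = sin φ₁ sin φ₂ + cos φ₁ cos φ₂ cos Δλ, the central angle is δ ≈ 0.667 rad (38.2°).
Interpolate at f = 3/4 with slerp weights a = sin((1−f)δ)/sin δ ≈ 0.268, b = sin(fδ)/sin δ ≈ 0.775.
p = a·p₁ + b·p₂ ≈ (-0.057, -0.978, 0.202); φ = arcsin(p_z) ≈ 11.64°, λ = atan2(p_y, p_x) ≈ -93.31°.

≈ 12°N, 93°W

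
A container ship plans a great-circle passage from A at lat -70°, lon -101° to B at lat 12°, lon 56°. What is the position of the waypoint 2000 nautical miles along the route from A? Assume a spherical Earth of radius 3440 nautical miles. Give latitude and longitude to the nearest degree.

Write both endpoints as unit vectors p₁, p₂ with components (cos φ cos λ, cos φ sin λ, sin φ).
The central angle between the endpoints is δ = arccos(p₁·p₂) ≈ 2.098 rad (120.2°). The total great-circle distance is δ·R ≈ 2.098 × 3440 ≈ 7218 nmi, so the target fraction is f = 2000/7218 ≈ 0.277.
Interpolate at f ≈ 0.277 with slerp weights a = sin((1−f)δ)/sin δ ≈ 1.156, b = sin(fδ)/sin δ ≈ 0.636.
p = a·p₁ + b·p₂ ≈ (0.272, 0.127, -0.954); φ = arcsin(p_z) ≈ -72.51°, λ = atan2(p_y, p_x) ≈ 25.08°.

≈ lat -73°, lon 25°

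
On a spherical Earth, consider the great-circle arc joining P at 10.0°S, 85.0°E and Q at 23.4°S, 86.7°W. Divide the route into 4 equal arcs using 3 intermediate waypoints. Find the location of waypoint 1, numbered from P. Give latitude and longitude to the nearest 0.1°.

Write both endpoints as unit vectors p₁, p₂ with components (cos φ cos λ, cos φ sin λ, sin φ).
The central angle between the endpoints is δ = arccos(p₁·p₂) ≈ 2.542 rad (145.6°).
Interpolate at f = 1/4 with slerp weights a = sin((1−f)δ)/sin δ ≈ 1.673, b = sin(fδ)/sin δ ≈ 1.051.
p = a·p₁ + b·p₂ ≈ (0.199, 0.678, -0.708); φ = arcsin(p_z) ≈ -45.07°, λ = atan2(p_y, p_x) ≈ 73.63°.

≈ 45.1°S, 73.6°E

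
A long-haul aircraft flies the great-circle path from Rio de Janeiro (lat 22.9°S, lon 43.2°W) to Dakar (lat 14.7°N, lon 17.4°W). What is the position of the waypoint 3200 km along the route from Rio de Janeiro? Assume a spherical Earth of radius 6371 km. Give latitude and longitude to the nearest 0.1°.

From cos δ = sin φ₁ sin φ₂ + cos φ₁ cos φ₂ cos Δλ, the central angle is δ ≈ 0.791 rad (45.3°). The total great-circle distance is δ·R ≈ 0.791 × 6371 ≈ 5036 km, so the target fraction is f = 3200/5036 ≈ 0.635.
Interpolate at f ≈ 0.635 with slerp weights a = sin((1−f)δ)/sin δ ≈ 0.400, b = sin(fδ)/sin δ ≈ 0.677.
p = a·p₁ + b·p₂ ≈ (0.894, -0.448, 0.016); φ = arcsin(p_z) ≈ 0.93°, λ = atan2(p_y, p_x) ≈ -26.63°.

≈ lat 0.9°N, lon 26.6°W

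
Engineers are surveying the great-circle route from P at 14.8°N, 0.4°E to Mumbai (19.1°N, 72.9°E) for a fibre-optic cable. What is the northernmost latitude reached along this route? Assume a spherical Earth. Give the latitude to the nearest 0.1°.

≈ 21.0°N

The great circle lies in the plane with unit normal n̂ = (p₁ × p₂)/|p₁ × p₂|.
Here n̂_z ≈ +0.933; the vertex latitude is φ_max = arccos|n̂_z| ≈ 21.0°.
Check via Clairaut: cos φ_max = |cos φ₁| · sin C = cos(14.8°)·sin(74.9°) ≈ 0.933, again giving ≈ 21.0°.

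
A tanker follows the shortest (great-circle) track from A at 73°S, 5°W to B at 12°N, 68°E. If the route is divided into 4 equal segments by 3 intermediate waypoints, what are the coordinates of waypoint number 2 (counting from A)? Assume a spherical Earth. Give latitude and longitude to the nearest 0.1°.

Convert each endpoint to a unit vector on the sphere (x = cos φ cos λ, y = cos φ sin λ, z = sin φ).
The central angle between the endpoints is δ = arccos(p₁·p₂) ≈ 1.686 rad (96.6°).
Interpolate at f = 2/4 with slerp weights a = sin((1−f)δ)/sin δ ≈ 0.752, b = sin(fδ)/sin δ ≈ 0.752.
p = a·p₁ + b·p₂ ≈ (0.494, 0.663, -0.563); φ = arcsin(p_z) ≈ -34.24°, λ = atan2(p_y, p_x) ≈ 53.27°.

≈ 34.2°S, 53.3°E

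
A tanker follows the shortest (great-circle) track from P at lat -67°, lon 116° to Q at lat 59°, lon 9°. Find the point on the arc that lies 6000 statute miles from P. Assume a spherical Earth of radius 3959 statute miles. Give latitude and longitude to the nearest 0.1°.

≈ lat 5.4°, lon 47.3°

Write both endpoints as unit vectors p₁, p₂ with components (cos φ cos λ, cos φ sin λ, sin φ).
The central angle between the endpoints is δ = arccos(p₁·p₂) ≈ 2.583 rad (148.0°). The total great-circle distance is δ·R ≈ 2.583 × 3959 ≈ 10225 mi, so the target fraction is f = 6000/10225 ≈ 0.587.
Interpolate at f ≈ 0.587 with slerp weights a = sin((1−f)δ)/sin δ ≈ 1.652, b = sin(fδ)/sin δ ≈ 1.883.
p = a·p₁ + b·p₂ ≈ (0.675, 0.732, 0.094); φ = arcsin(p_z) ≈ 5.37°, λ = atan2(p_y, p_x) ≈ 47.31°.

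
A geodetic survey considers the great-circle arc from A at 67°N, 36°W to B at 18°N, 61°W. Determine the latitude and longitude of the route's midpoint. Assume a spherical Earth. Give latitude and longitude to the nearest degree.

Write both endpoints as unit vectors p₁, p₂ with components (cos φ cos λ, cos φ sin λ, sin φ).
The central angle between the endpoints is δ = arccos(p₁·p₂) ≈ 0.900 rad (51.6°).
Interpolate at f = 1/2 with slerp weights a = sin((1−f)δ)/sin δ ≈ 0.555, b = sin(fδ)/sin δ ≈ 0.555.
p = a·p₁ + b·p₂ ≈ (0.432, -0.589, 0.683); φ = arcsin(p_z) ≈ 43.06°, λ = atan2(p_y, p_x) ≈ -53.79°.

≈ 43°N, 54°W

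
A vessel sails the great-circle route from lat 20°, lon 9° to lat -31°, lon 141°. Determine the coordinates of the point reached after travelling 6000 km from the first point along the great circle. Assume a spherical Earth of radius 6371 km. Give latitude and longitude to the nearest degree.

≈ lat -6°, lon 57°

Write both endpoints as unit vectors p₁, p₂ with components (cos φ cos λ, cos φ sin λ, sin φ).
The central angle between the endpoints is δ = arccos(p₁·p₂) ≈ 2.368 rad (135.7°). The total great-circle distance is δ·R ≈ 2.368 × 6371 ≈ 15084 km, so the target fraction is f = 6000/15084 ≈ 0.398.
Interpolate at f ≈ 0.398 with slerp weights a = sin((1−f)δ)/sin δ ≈ 1.416, b = sin(fδ)/sin δ ≈ 1.157.
p = a·p₁ + b·p₂ ≈ (0.543, 0.832, -0.112); φ = arcsin(p_z) ≈ -6.41°, λ = atan2(p_y, p_x) ≈ 56.86°.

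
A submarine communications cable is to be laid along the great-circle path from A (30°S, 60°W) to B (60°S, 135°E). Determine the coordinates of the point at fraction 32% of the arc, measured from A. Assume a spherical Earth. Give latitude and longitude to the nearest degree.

Write both endpoints as unit vectors p₁, p₂ with components (cos φ cos λ, cos φ sin λ, sin φ).
The central angle between the endpoints is δ = arccos(p₁·p₂) ≈ 1.556 rad (89.2°).
Interpolate at f = 0.32 with slerp weights a = sin((1−f)δ)/sin δ ≈ 0.872, b = sin(fδ)/sin δ ≈ 0.478.
p = a·p₁ + b·p₂ ≈ (0.209, -0.485, -0.849); φ = arcsin(p_z) ≈ -58.15°, λ = atan2(p_y, p_x) ≈ -66.73°.

≈ (58°S, 67°W)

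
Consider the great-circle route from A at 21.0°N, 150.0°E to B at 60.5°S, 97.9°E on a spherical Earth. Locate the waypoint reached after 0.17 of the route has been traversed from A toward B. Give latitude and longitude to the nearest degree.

≈ 7°N, 144°E

Convert each endpoint to a unit vector on the sphere (x = cos φ cos λ, y = cos φ sin λ, z = sin φ).
The central angle between the endpoints is δ = arccos(p₁·p₂) ≈ 1.600 rad (91.7°).
Interpolate at f = 0.17 with slerp weights a = sin((1−f)δ)/sin δ ≈ 0.971, b = sin(fδ)/sin δ ≈ 0.269.
p = a·p₁ + b·p₂ ≈ (-0.803, 0.584, 0.114); φ = arcsin(p_z) ≈ 6.55°, λ = atan2(p_y, p_x) ≈ 143.96°.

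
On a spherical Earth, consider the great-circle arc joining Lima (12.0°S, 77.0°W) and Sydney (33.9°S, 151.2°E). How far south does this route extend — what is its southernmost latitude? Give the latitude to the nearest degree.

≈ 48°S

The great circle lies in the plane with unit normal n̂ = (p₁ × p₂)/|p₁ × p₂|.
Here n̂_z ≈ -0.669; the vertex latitude is φ_max = arccos|n̂_z| ≈ 48.0°.
Check via Clairaut: cos φ_max = |cos φ₁| · sin C = cos(12.0°)·sin(136.9°) ≈ 0.669, again giving ≈ 48.0°.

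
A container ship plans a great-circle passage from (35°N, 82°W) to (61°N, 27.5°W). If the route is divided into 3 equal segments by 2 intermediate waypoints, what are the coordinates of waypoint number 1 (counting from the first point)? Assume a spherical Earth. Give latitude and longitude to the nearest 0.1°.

≈ (46.1°N, 70.1°W)

The haversine formula gives a central angle δ ≈ 0.749 rad (42.9°) between the endpoints.
Interpolate at f = 1/3 with slerp weights a = sin((1−f)δ)/sin δ ≈ 0.703, b = sin(fδ)/sin δ ≈ 0.363.
p = a·p₁ + b·p₂ ≈ (0.236, -0.652, 0.721); φ = arcsin(p_z) ≈ 46.12°, λ = atan2(p_y, p_x) ≈ -70.08°.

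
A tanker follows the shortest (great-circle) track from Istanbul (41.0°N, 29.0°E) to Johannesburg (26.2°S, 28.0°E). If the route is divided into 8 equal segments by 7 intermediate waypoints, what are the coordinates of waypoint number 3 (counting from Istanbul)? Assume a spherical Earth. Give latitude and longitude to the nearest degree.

Write both endpoints as unit vectors p₁, p₂ with components (cos φ cos λ, cos φ sin λ, sin φ).
The central angle between the endpoints is δ = arccos(p₁·p₂) ≈ 1.173 rad (67.2°).
Interpolate at f = 3/8 with slerp weights a = sin((1−f)δ)/sin δ ≈ 0.726, b = sin(fδ)/sin δ ≈ 0.462.
p = a·p₁ + b·p₂ ≈ (0.845, 0.460, 0.272); φ = arcsin(p_z) ≈ 15.80°, λ = atan2(p_y, p_x) ≈ 28.57°.

≈ 16°N, 29°E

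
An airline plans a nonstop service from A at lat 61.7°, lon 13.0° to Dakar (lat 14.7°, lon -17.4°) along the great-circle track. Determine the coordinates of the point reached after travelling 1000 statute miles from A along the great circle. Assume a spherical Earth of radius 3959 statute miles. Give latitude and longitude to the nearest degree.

≈ lat 49°, lon -1°

Write both endpoints as unit vectors p₁, p₂ with components (cos φ cos λ, cos φ sin λ, sin φ).
The central angle between the endpoints is δ = arccos(p₁·p₂) ≈ 0.903 rad (51.8°). The total great-circle distance is δ·R ≈ 0.903 × 3959 ≈ 3577 mi, so the target fraction is f = 1000/3577 ≈ 0.280.
Interpolate at f ≈ 0.280 with slerp weights a = sin((1−f)δ)/sin δ ≈ 0.771, b = sin(fδ)/sin δ ≈ 0.318.
p = a·p₁ + b·p₂ ≈ (0.650, -0.010, 0.760); φ = arcsin(p_z) ≈ 49.45°, λ = atan2(p_y, p_x) ≈ -0.86°.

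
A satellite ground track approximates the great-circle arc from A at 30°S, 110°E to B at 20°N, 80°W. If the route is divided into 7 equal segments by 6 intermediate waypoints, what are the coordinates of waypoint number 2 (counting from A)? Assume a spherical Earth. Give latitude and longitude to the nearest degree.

From cos δ = sin φ₁ sin φ₂ + cos φ₁ cos φ₂ cos Δλ, the central angle is δ ≈ 2.906 rad (166.5°).
Interpolate at f = 2/7 with slerp weights a = sin((1−f)δ)/sin δ ≈ 3.754, b = sin(fδ)/sin δ ≈ 3.166.
p = a·p₁ + b·p₂ ≈ (-0.595, 0.125, -0.794); φ = arcsin(p_z) ≈ -52.55°, λ = atan2(p_y, p_x) ≈ 168.18°.

≈ 53°S, 168°E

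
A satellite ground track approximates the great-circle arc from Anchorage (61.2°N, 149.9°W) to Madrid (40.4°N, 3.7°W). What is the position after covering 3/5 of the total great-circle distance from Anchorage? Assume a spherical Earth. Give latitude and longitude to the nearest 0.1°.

From cos δ = sin φ₁ sin φ₂ + cos φ₁ cos φ₂ cos Δλ, the central angle is δ ≈ 1.305 rad (74.7°).
Interpolate at f = 3/5 with slerp weights a = sin((1−f)δ)/sin δ ≈ 0.517, b = sin(fδ)/sin δ ≈ 0.731.
p = a·p₁ + b·p₂ ≈ (0.340, -0.161, 0.927); φ = arcsin(p_z) ≈ 67.90°, λ = atan2(p_y, p_x) ≈ -25.29°.

≈ (67.9°N, 25.3°W)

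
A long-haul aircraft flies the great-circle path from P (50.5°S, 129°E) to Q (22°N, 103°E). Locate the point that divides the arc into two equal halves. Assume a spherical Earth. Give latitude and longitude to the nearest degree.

≈ (15°S, 114°E)

The haversine formula gives a central angle δ ≈ 1.327 rad (76.1°) between the endpoints.
Interpolate at f = 1/2 with slerp weights a = sin((1−f)δ)/sin δ ≈ 0.635, b = sin(fδ)/sin δ ≈ 0.635.
p = a·p₁ + b·p₂ ≈ (-0.386, 0.887, -0.252); φ = arcsin(p_z) ≈ -14.60°, λ = atan2(p_y, p_x) ≈ 113.54°.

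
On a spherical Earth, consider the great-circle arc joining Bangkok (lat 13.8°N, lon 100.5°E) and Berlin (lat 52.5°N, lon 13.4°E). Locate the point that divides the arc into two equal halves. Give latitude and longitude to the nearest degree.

≈ lat 41°N, lon 69°E

The haversine formula gives a central angle δ ≈ 1.350 rad (77.3°) between the endpoints.
Interpolate at f = 1/2 with slerp weights a = sin((1−f)δ)/sin δ ≈ 0.640, b = sin(fδ)/sin δ ≈ 0.640.
p = a·p₁ + b·p₂ ≈ (0.266, 0.702, 0.661); φ = arcsin(p_z) ≈ 41.36°, λ = atan2(p_y, p_x) ≈ 69.25°.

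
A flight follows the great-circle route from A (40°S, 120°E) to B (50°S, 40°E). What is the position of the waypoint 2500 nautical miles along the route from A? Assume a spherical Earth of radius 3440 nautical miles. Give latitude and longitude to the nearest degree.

Write both endpoints as unit vectors p₁, p₂ with components (cos φ cos λ, cos φ sin λ, sin φ).
The central angle between the endpoints is δ = arccos(p₁·p₂) ≈ 0.955 rad (54.7°). The total great-circle distance is δ·R ≈ 0.955 × 3440 ≈ 3284 nmi, so the target fraction is f = 2500/3284 ≈ 0.761.
Interpolate at f ≈ 0.761 with slerp weights a = sin((1−f)δ)/sin δ ≈ 0.277, b = sin(fδ)/sin δ ≈ 0.814.
p = a·p₁ + b·p₂ ≈ (0.295, 0.520, -0.802); φ = arcsin(p_z) ≈ -53.29°, λ = atan2(p_y, p_x) ≈ 60.45°.

≈ (53°S, 60°E)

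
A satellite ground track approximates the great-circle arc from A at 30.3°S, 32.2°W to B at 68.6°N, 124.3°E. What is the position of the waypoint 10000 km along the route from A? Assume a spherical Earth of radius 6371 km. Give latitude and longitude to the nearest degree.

Convert each endpoint to a unit vector on the sphere (x = cos φ cos λ, y = cos φ sin λ, z = sin φ).
The central angle between the endpoints is δ = arccos(p₁·p₂) ≈ 2.432 rad (139.3°). The total great-circle distance is δ·R ≈ 2.432 × 6371 ≈ 15494 km, so the target fraction is f = 10000/15494 ≈ 0.645.
Interpolate at f ≈ 0.645 with slerp weights a = sin((1−f)δ)/sin δ ≈ 1.166, b = sin(fδ)/sin δ ≈ 1.535.
p = a·p₁ + b·p₂ ≈ (0.536, -0.074, 0.841); φ = arcsin(p_z) ≈ 57.25°, λ = atan2(p_y, p_x) ≈ -7.82°.

≈ 57°N, 8°W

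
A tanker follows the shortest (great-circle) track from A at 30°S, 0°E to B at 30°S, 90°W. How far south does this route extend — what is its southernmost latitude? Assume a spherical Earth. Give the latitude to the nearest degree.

≈ 39°S

The great circle lies in the plane with unit normal n̂ = (p₁ × p₂)/|p₁ × p₂|.
Here n̂_z ≈ -0.775; the vertex latitude is φ_max = arccos|n̂_z| ≈ 39.2°.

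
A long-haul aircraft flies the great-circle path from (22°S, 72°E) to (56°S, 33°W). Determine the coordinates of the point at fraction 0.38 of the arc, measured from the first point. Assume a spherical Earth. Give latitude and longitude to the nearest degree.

Convert each endpoint to a unit vector on the sphere (x = cos φ cos λ, y = cos φ sin λ, z = sin φ).
The central angle between the endpoints is δ = arccos(p₁·p₂) ≈ 1.393 rad (79.8°).
Interpolate at f = 0.38 with slerp weights a = sin((1−f)δ)/sin δ ≈ 0.773, b = sin(fδ)/sin δ ≈ 0.513.
p = a·p₁ + b·p₂ ≈ (0.462, 0.525, -0.715); φ = arcsin(p_z) ≈ -45.63°, λ = atan2(p_y, p_x) ≈ 48.65°.

≈ (46°S, 49°E)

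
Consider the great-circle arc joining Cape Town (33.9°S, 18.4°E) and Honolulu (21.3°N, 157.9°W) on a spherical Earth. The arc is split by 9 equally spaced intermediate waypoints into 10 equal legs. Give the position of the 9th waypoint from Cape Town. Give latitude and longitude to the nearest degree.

The haversine formula gives a central angle δ ≈ 2.914 rad (167.0°) between the endpoints.
Interpolate at f = 9/10 with slerp weights a = sin((1−f)δ)/sin δ ≈ 1.276, b = sin(fδ)/sin δ ≈ 2.201.
p = a·p₁ + b·p₂ ≈ (-0.895, -0.437, 0.088); φ = arcsin(p_z) ≈ 5.04°, λ = atan2(p_y, p_x) ≈ -153.97°.

≈ 5°N, 154°W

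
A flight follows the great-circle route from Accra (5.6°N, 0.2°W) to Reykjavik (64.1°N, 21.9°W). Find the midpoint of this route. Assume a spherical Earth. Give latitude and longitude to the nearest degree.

Write both endpoints as unit vectors p₁, p₂ with components (cos φ cos λ, cos φ sin λ, sin φ).
The central angle between the endpoints is δ = arccos(p₁·p₂) ≈ 1.057 rad (60.5°).
Interpolate at f = 1/2 with slerp weights a = sin((1−f)δ)/sin δ ≈ 0.579, b = sin(fδ)/sin δ ≈ 0.579.
p = a·p₁ + b·p₂ ≈ (0.811, -0.096, 0.577); φ = arcsin(p_z) ≈ 35.26°, λ = atan2(p_y, p_x) ≈ -6.78°.

≈ 35°N, 7°W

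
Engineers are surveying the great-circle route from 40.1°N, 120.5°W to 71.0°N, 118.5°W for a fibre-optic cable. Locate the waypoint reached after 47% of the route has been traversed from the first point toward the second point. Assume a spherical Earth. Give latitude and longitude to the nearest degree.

≈ 55°N, 120°W

From cos δ = sin φ₁ sin φ₂ + cos φ₁ cos φ₂ cos Δλ, the central angle is δ ≈ 0.540 rad (30.9°).
Interpolate at f = 0.47 with slerp weights a = sin((1−f)δ)/sin δ ≈ 0.549, b = sin(fδ)/sin δ ≈ 0.488.
p = a·p₁ + b·p₂ ≈ (-0.289, -0.502, 0.815); φ = arcsin(p_z) ≈ 54.63°, λ = atan2(p_y, p_x) ≈ -119.95°.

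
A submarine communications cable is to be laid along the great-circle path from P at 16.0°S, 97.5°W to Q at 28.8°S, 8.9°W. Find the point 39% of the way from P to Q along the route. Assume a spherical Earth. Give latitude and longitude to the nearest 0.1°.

From cos δ = sin φ₁ sin φ₂ + cos φ₁ cos φ₂ cos Δλ, the central angle is δ ≈ 1.417 rad (81.2°).
Interpolate at f = 0.39 with slerp weights a = sin((1−f)δ)/sin δ ≈ 0.770, b = sin(fδ)/sin δ ≈ 0.531.
p = a·p₁ + b·p₂ ≈ (0.363, -0.806, -0.468); φ = arcsin(p_z) ≈ -27.91°, λ = atan2(p_y, p_x) ≈ -65.73°.

≈ 27.9°S, 65.7°W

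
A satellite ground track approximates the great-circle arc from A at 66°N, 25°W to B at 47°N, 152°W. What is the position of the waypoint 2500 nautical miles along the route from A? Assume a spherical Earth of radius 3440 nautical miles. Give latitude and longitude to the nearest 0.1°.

The haversine formula gives a central angle δ ≈ 1.046 rad (59.9°) between the endpoints. The total great-circle distance is δ·R ≈ 1.046 × 3440 ≈ 3598 nmi, so the target fraction is f = 2500/3598 ≈ 0.695.
Interpolate at f ≈ 0.695 with slerp weights a = sin((1−f)δ)/sin δ ≈ 0.363, b = sin(fδ)/sin δ ≈ 0.768.
p = a·p₁ + b·p₂ ≈ (-0.329, -0.308, 0.893); φ = arcsin(p_z) ≈ 63.22°, λ = atan2(p_y, p_x) ≈ -136.85°.

≈ 63.2°N, 136.9°W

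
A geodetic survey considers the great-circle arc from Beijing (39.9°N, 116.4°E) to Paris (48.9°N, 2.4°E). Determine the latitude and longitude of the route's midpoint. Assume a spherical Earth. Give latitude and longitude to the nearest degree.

≈ 61°N, 66°E

Write both endpoints as unit vectors p₁, p₂ with components (cos φ cos λ, cos φ sin λ, sin φ).
The central angle between the endpoints is δ = arccos(p₁·p₂) ≈ 1.289 rad (73.8°).
Interpolate at f = 1/2 with slerp weights a = sin((1−f)δ)/sin δ ≈ 0.625, b = sin(fδ)/sin δ ≈ 0.625.
p = a·p₁ + b·p₂ ≈ (0.197, 0.447, 0.872); φ = arcsin(p_z) ≈ 60.75°, λ = atan2(p_y, p_x) ≈ 66.17°.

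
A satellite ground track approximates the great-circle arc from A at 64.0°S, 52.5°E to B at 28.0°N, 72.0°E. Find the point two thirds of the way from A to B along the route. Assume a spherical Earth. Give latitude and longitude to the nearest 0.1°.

≈ 2.8°S, 67.7°E

Convert each endpoint to a unit vector on the sphere (x = cos φ cos λ, y = cos φ sin λ, z = sin φ).
The central angle between the endpoints is δ = arccos(p₁·p₂) ≈ 1.628 rad (93.3°).
Interpolate at f = 2/3 with slerp weights a = sin((1−f)δ)/sin δ ≈ 0.517, b = sin(fδ)/sin δ ≈ 0.886.
p = a·p₁ + b·p₂ ≈ (0.380, 0.924, -0.049); φ = arcsin(p_z) ≈ -2.81°, λ = atan2(p_y, p_x) ≈ 67.65°.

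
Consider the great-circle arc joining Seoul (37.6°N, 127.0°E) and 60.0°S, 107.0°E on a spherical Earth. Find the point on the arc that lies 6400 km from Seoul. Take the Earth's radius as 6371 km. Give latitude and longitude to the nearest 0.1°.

≈ 19.3°S, 118.1°E

Convert each endpoint to a unit vector on the sphere (x = cos φ cos λ, y = cos φ sin λ, z = sin φ).
The central angle between the endpoints is δ = arccos(p₁·p₂) ≈ 1.728 rad (99.0°). The total great-circle distance is δ·R ≈ 1.728 × 6371 ≈ 11006 km, so the target fraction is f = 6400/11006 ≈ 0.581.
Interpolate at f ≈ 0.581 with slerp weights a = sin((1−f)δ)/sin δ ≈ 0.670, b = sin(fδ)/sin δ ≈ 0.854.
p = a·p₁ + b·p₂ ≈ (-0.444, 0.832, -0.331); φ = arcsin(p_z) ≈ -19.34°, λ = atan2(p_y, p_x) ≈ 118.09°.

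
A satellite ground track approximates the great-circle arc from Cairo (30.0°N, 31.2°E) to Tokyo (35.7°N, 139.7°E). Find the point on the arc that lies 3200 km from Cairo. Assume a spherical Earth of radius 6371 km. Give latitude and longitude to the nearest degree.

Convert each endpoint to a unit vector on the sphere (x = cos φ cos λ, y = cos φ sin λ, z = sin φ).
The central angle between the endpoints is δ = arccos(p₁·p₂) ≈ 1.502 rad (86.1°). The total great-circle distance is δ·R ≈ 1.502 × 6371 ≈ 9570 km, so the target fraction is f = 3200/9570 ≈ 0.334.
Interpolate at f ≈ 0.334 with slerp weights a = sin((1−f)δ)/sin δ ≈ 0.843, b = sin(fδ)/sin δ ≈ 0.483.
p = a·p₁ + b·p₂ ≈ (0.326, 0.632, 0.703); φ = arcsin(p_z) ≈ 44.69°, λ = atan2(p_y, p_x) ≈ 62.72°.

≈ 45°N, 63°E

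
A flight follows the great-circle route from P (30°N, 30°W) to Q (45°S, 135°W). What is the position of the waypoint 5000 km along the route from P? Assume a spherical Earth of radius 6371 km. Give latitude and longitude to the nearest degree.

≈ (1°S, 64°W)

From cos δ = sin φ₁ sin φ₂ + cos φ₁ cos φ₂ cos Δλ, the central angle is δ ≈ 2.108 rad (120.8°). The total great-circle distance is δ·R ≈ 2.108 × 6371 ≈ 13432 km, so the target fraction is f = 5000/13432 ≈ 0.372.
Interpolate at f ≈ 0.372 with slerp weights a = sin((1−f)δ)/sin δ ≈ 1.129, b = sin(fδ)/sin δ ≈ 0.823.
p = a·p₁ + b·p₂ ≈ (0.435, -0.900, -0.017); φ = arcsin(p_z) ≈ -0.99°, λ = atan2(p_y, p_x) ≈ -64.20°.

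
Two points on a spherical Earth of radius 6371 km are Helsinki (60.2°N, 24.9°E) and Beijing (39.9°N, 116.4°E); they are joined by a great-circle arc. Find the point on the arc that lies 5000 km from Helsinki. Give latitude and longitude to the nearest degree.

Convert each endpoint to a unit vector on the sphere (x = cos φ cos λ, y = cos φ sin λ, z = sin φ).
The central angle between the endpoints is δ = arccos(p₁·p₂) ≈ 0.992 rad (56.9°). The total great-circle distance is δ·R ≈ 0.992 × 6371 ≈ 6323 km, so the target fraction is f = 5000/6323 ≈ 0.791.
Interpolate at f ≈ 0.791 with slerp weights a = sin((1−f)δ)/sin δ ≈ 0.246, b = sin(fδ)/sin δ ≈ 0.844.
p = a·p₁ + b·p₂ ≈ (-0.177, 0.631, 0.755); φ = arcsin(p_z) ≈ 49.02°, λ = atan2(p_y, p_x) ≈ 105.65°.

≈ 49°N, 106°E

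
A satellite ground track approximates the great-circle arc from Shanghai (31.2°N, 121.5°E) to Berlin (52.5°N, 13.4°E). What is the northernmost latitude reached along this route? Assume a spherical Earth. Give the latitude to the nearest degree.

≈ 59°N

The great circle lies in the plane with unit normal n̂ = (p₁ × p₂)/|p₁ × p₂|.
Here n̂_z ≈ -0.511; the vertex latitude is φ_max = arccos|n̂_z| ≈ 59.3°.
Check via Clairaut: cos φ_max = |cos φ₁| · sin C = cos(31.2°)·sin(36.7°) ≈ 0.511, again giving ≈ 59.3°.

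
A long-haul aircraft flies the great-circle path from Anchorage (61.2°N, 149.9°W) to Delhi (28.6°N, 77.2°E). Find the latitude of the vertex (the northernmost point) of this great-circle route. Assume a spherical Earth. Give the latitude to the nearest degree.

The great circle lies in the plane with unit normal n̂ = (p₁ × p₂)/|p₁ × p₂|.
Here n̂_z ≈ -0.313; the vertex latitude is φ_max = arccos|n̂_z| ≈ 71.8°.
Check via Clairaut: cos φ_max = |cos φ₁| · sin C = cos(61.2°)·sin(40.5°) ≈ 0.313, again giving ≈ 71.8°.

≈ 72°N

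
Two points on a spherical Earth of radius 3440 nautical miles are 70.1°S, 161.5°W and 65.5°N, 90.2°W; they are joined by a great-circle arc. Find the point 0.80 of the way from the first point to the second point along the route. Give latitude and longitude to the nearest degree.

The haversine formula gives a central angle δ ≈ 2.516 rad (144.1°) between the endpoints.
Interpolate at f = 0.80 with slerp weights a = sin((1−f)δ)/sin δ ≈ 0.823, b = sin(fδ)/sin δ ≈ 1.543.
p = a·p₁ + b·p₂ ≈ (-0.268, -0.729, 0.630); φ = arcsin(p_z) ≈ 39.07°, λ = atan2(p_y, p_x) ≈ -110.18°.

≈ 39°N, 110°W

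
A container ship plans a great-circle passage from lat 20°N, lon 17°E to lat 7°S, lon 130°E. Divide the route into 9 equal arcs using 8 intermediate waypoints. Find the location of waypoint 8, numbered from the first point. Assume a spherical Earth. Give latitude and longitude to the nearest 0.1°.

Write both endpoints as unit vectors p₁, p₂ with components (cos φ cos λ, cos φ sin λ, sin φ).
The central angle between the endpoints is δ = arccos(p₁·p₂) ≈ 1.989 rad (114.0°).
Interpolate at f = 8/9 with slerp weights a = sin((1−f)δ)/sin δ ≈ 0.240, b = sin(fδ)/sin δ ≈ 1.073.
p = a·p₁ + b·p₂ ≈ (-0.469, 0.882, -0.049); φ = arcsin(p_z) ≈ -2.79°, λ = atan2(p_y, p_x) ≈ 118.01°.

≈ lat 2.8°S, lon 118.0°E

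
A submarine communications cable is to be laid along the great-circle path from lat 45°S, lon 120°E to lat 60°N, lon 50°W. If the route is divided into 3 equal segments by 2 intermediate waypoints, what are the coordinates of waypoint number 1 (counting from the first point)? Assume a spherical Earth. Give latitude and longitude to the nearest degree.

≈ lat 8°N, lon 105°E

Write both endpoints as unit vectors p₁, p₂ with components (cos φ cos λ, cos φ sin λ, sin φ).
The central angle between the endpoints is δ = arccos(p₁·p₂) ≈ 2.860 rad (163.9°).
Interpolate at f = 1/3 with slerp weights a = sin((1−f)δ)/sin δ ≈ 3.395, b = sin(fδ)/sin δ ≈ 2.932.
p = a·p₁ + b·p₂ ≈ (-0.258, 0.956, 0.138); φ = arcsin(p_z) ≈ 7.95°, λ = atan2(p_y, p_x) ≈ 105.11°.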